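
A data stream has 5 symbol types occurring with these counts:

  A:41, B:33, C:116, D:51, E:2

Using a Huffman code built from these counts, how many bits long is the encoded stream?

481

Merge the two smallest weights repeatedly:
combine E(2), B(33) → 35
combine 35, A(41) → 76
combine D(51), 76 → 127
combine C(116), 127 → 243
Each symbol's bit-cost is frequency × depth; summing gives 481 bits (equivalently 35 + 76 + 127 + 243).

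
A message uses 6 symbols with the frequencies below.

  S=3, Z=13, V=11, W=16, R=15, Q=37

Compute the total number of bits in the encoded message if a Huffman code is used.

225

Greedily combine the two least-frequent nodes:
combine S(3), V(11) → 14
combine Z(13), 14 → 27
combine R(15), W(16) → 31
combine 27, 31 → 58
combine Q(37), 58 → 95
Each symbol's bit-cost is frequency × depth; summing gives 225 bits (equivalently 14 + 27 + 31 + 58 + 95).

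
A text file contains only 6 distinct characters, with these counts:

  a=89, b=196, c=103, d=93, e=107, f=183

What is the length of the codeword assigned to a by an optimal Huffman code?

Build the tree from the bottom:
combine a(89), d(93) → 182
combine c(103), e(107) → 210
combine 182, f(183) → 365
combine b(196), 210 → 406
combine 365, 406 → 771
a's leaf is at depth 3, giving a 3-bit codeword.

3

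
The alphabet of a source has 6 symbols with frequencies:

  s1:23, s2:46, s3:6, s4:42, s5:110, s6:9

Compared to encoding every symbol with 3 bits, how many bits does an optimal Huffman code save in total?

213

Fixed-length: 3 bits × 236 symbols = 708 bits.
Huffman merges:
s3(6) + s6(9) → 15
15 + s1(23) → 38
38 + s4(42) → 80
s2(46) + 80 → 126
s5(110) + 126 → 236
Huffman total = 15 + 38 + 80 + 126 + 236 = 495 bits.
Saving = 708 − 495 = 213 bits.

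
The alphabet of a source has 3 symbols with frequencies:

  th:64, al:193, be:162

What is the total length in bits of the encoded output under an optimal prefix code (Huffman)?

645

Build the Huffman tree bottom-up:
combine th(64), be(162) → 226
combine al(193), 226 → 419
Each symbol's bit-cost is frequency × depth; summing gives 645 bits (equivalently 226 + 419).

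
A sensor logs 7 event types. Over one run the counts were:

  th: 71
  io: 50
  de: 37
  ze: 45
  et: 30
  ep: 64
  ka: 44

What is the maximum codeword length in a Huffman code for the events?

Merge the two lowest-weight nodes at each step:
merge et(30) and de(37): 67
merge ka(44) and ze(45): 89
merge io(50) and ep(64): 114
merge 67 and th(71): 138
merge 89 and 114: 203
merge 138 and 203: 341
The rarest symbols sit at the bottom; the longest codeword is 3 bits.

3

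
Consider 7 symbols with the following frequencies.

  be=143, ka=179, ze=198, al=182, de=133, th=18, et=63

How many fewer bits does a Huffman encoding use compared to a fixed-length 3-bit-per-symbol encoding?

Fixed-length: 3 bits × 916 symbols = 2748 bits.
Huffman merges:
merge th(18) and et(63): 81
merge 81 and de(133): 214
merge be(143) and ka(179): 322
merge al(182) and ze(198): 380
merge 214 and 322: 536
merge 380 and 536: 916
Huffman total = 81 + 214 + 322 + 380 + 536 + 916 = 2449 bits.
Saving = 2748 − 2449 = 299 bits.

299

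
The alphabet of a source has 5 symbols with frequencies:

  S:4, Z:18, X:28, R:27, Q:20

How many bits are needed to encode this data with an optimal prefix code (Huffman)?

Greedily combine the two least-frequent nodes:
combine S(4), Z(18) → 22
combine Q(20), 22 → 42
combine R(27), X(28) → 55
combine 42, 55 → 97
Total encoded bits = sum of merged weights = 22 + 42 + 55 + 97 = 216.

216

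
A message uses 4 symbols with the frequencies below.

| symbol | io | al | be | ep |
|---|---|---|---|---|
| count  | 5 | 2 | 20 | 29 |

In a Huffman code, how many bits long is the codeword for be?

Huffman merges, smallest pair first:
al(2) + io(5) → 7
7 + be(20) → 27
27 + ep(29) → 56
The subtree containing be is merged 2 times, so code length = 2.

2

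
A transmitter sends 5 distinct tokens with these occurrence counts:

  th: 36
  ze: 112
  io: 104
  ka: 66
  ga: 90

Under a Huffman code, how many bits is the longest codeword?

Merge the two lowest-weight nodes at each step:
combine th(36), ka(66) → 102
combine ga(90), 102 → 192
combine io(104), ze(112) → 216
combine 192, 216 → 408
The first pair merged (th, ka) ends up deepest, at depth 3.

3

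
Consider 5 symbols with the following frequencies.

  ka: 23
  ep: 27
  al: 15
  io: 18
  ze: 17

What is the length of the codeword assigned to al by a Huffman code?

3

Huffman merges, smallest pair first:
combine al(15), ze(17) → 32
combine io(18), ka(23) → 41
combine ep(27), 32 → 59
combine 41, 59 → 100
al's leaf is at depth 3, giving a 3-bit codeword.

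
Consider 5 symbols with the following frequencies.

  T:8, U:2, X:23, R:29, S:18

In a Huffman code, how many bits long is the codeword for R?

Build the tree from the bottom:
U(2) + T(8) → 10
10 + S(18) → 28
X(23) + 28 → 51
R(29) + 51 → 80
R sits one level below the root: a 1-bit codeword.

1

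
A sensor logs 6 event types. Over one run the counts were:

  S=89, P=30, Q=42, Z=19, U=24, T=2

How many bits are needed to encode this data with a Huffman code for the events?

461

Merge the two smallest weights repeatedly:
combine T(2), Z(19) → 21
combine 21, U(24) → 45
combine P(30), Q(42) → 72
combine 45, 72 → 117
combine S(89), 117 → 206
Total encoded bits = sum of merged weights = 21 + 45 + 72 + 117 + 206 = 461.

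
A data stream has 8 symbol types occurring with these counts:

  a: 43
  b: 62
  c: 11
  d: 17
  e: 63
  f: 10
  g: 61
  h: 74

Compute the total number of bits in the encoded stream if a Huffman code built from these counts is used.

945

Merge the two smallest weights repeatedly:
combine f(10), c(11) → 21
combine d(17), 21 → 38
combine 38, a(43) → 81
combine g(61), b(62) → 123
combine e(63), h(74) → 137
combine 81, 123 → 204
combine 137, 204 → 341
The encoded length is the sum of every internal node's weight: 21 + 38 + 81 + 123 + 137 + 204 + 341 = 945 bits.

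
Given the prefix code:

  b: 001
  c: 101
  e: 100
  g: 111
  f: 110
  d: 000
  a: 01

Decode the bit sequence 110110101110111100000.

ffcfged

Read left to right; each codeword is recognised as soon as it completes (prefix code):
  110→f | 110→f | 101→c | 110→f | 111→g | 100→e | 000→d
Decoded message: ffcfged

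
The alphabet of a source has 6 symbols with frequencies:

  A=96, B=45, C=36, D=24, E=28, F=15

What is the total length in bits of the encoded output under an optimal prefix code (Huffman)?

579

Greedily combine the two least-frequent nodes:
combine F(15), D(24) → 39
combine E(28), C(36) → 64
combine 39, B(45) → 84
combine 64, 84 → 148
combine A(96), 148 → 244
The encoded length is the sum of every internal node's weight: 39 + 64 + 84 + 148 + 244 = 579 bits.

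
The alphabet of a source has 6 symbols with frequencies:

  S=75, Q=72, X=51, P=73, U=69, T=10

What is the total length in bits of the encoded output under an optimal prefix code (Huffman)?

Greedily combine the two least-frequent nodes:
merge T(10) and X(51): 61
merge 61 and U(69): 130
merge Q(72) and P(73): 145
merge S(75) and 130: 205
merge 145 and 205: 350
Each symbol's bit-cost is frequency × depth; summing gives 891 bits (equivalently 61 + 130 + 145 + 205 + 350).

891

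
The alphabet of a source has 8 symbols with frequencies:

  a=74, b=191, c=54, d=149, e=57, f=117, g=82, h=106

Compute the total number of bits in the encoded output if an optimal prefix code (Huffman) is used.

Build the Huffman tree bottom-up:
combine c(54), e(57) → 111
combine a(74), g(82) → 156
combine h(106), 111 → 217
combine f(117), d(149) → 266
combine 156, b(191) → 347
combine 217, 266 → 483
combine 347, 483 → 830
Total encoded bits = sum of merged weights = 111 + 156 + 217 + 266 + 347 + 483 + 830 = 2410.

2410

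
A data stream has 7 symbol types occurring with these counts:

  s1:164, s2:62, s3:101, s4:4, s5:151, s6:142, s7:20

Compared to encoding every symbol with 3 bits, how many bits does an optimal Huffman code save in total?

347

Fixed-length: 3 bits × 644 symbols = 1932 bits.
Huffman merges:
merge s4(4) and s7(20): 24
merge 24 and s2(62): 86
merge 86 and s3(101): 187
merge s6(142) and s5(151): 293
merge s1(164) and 187: 351
merge 293 and 351: 644
Huffman total = 24 + 86 + 187 + 293 + 351 + 644 = 1585 bits.
Saving = 1932 − 1585 = 347 bits.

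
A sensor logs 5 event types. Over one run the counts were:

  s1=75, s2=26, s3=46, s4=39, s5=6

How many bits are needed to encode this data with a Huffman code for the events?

Greedily combine the two least-frequent nodes:
merge s5(6) and s2(26): 32
merge 32 and s4(39): 71
merge s3(46) and 71: 117
merge s1(75) and 117: 192
Total encoded bits = sum of merged weights = 32 + 71 + 117 + 192 = 412.

412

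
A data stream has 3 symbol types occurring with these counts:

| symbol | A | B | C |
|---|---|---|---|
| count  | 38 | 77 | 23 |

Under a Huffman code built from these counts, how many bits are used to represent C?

Huffman merges, smallest pair first:
C(23) + A(38) → 61
61 + B(77) → 138
C's leaf is at depth 2, giving a 2-bit codeword.

2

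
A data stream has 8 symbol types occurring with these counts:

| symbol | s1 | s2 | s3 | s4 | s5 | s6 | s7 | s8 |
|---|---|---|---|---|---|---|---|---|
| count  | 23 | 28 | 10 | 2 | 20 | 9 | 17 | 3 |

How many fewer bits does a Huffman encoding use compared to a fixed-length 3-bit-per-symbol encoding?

32

Fixed-length: 3 bits × 112 symbols = 336 bits.
Huffman merges:
s4(2) + s8(3) → 5
5 + s6(9) → 14
s3(10) + 14 → 24
s7(17) + s5(20) → 37
s1(23) + 24 → 47
s2(28) + 37 → 65
47 + 65 → 112
Huffman total = 5 + 14 + 24 + 37 + 47 + 65 + 112 = 304 bits.
Saving = 336 − 304 = 32 bits.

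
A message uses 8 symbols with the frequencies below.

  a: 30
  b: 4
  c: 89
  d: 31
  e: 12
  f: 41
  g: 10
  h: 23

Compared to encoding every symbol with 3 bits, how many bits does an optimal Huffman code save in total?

90

Fixed-length: 3 bits × 240 symbols = 720 bits.
Huffman merges:
b(4) + g(10) → 14
e(12) + 14 → 26
h(23) + 26 → 49
a(30) + d(31) → 61
f(41) + 49 → 90
61 + c(89) → 150
90 + 150 → 240
Huffman total = 14 + 26 + 49 + 61 + 90 + 150 + 240 = 630 bits.
Saving = 720 − 630 = 90 bits.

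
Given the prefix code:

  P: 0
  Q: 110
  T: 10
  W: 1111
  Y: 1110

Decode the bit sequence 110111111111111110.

Read left to right; each codeword is recognised as soon as it completes (prefix code):
  110→Q | 1111→W | 1111→W | 1111→W | 110→Q
Decoded message: QWWWQ

QWWWQ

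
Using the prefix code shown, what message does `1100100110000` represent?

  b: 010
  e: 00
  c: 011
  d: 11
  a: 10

Read left to right; each codeword is recognised as soon as it completes (prefix code):
  11→d | 00→e | 10→a | 011→c | 00→e | 00→e
Decoded message: deacee

deacee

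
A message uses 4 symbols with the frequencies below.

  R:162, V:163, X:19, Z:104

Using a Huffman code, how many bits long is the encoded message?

856

Merge the two smallest weights repeatedly:
merge X(19) and Z(104): 123
merge 123 and R(162): 285
merge V(163) and 285: 448
The encoded length is the sum of every internal node's weight: 123 + 285 + 448 = 856 bits.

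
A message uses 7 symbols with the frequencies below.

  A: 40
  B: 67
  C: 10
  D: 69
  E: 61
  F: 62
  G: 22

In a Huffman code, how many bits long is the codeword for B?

Repeatedly merge the two smallest:
C(10) + G(22) → 32
32 + A(40) → 72
E(61) + F(62) → 123
B(67) + D(69) → 136
72 + 123 → 195
136 + 195 → 331
B's leaf is at depth 2, giving a 2-bit codeword.

2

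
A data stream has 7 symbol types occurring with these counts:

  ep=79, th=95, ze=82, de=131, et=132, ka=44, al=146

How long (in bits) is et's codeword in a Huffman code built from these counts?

2

Huffman merges, smallest pair first:
combine ka(44), ep(79) → 123
combine ze(82), th(95) → 177
combine 123, de(131) → 254
combine et(132), al(146) → 278
combine 177, 254 → 431
combine 278, 431 → 709
et's leaf is at depth 2, giving a 2-bit codeword.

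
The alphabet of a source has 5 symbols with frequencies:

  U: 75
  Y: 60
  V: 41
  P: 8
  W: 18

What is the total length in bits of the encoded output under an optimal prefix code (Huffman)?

422

Build the Huffman tree bottom-up:
combine P(8), W(18) → 26
combine 26, V(41) → 67
combine Y(60), 67 → 127
combine U(75), 127 → 202
Total encoded bits = sum of merged weights = 26 + 67 + 127 + 202 = 422.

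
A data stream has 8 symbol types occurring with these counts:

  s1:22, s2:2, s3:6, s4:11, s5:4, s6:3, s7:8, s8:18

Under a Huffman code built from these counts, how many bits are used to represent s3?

3

Huffman merges, smallest pair first:
combine s2(2), s6(3) → 5
combine s5(4), 5 → 9
combine s3(6), s7(8) → 14
combine 9, s4(11) → 20
combine 14, s8(18) → 32
combine 20, s1(22) → 42
combine 32, 42 → 74
s3's leaf is at depth 3, giving a 3-bit codeword.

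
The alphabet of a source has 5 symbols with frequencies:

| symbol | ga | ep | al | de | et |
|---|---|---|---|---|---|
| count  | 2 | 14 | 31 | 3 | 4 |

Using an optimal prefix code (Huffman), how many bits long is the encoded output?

Build the Huffman tree bottom-up:
combine ga(2), de(3) → 5
combine et(4), 5 → 9
combine 9, ep(14) → 23
combine 23, al(31) → 54
Each symbol's bit-cost is frequency × depth; summing gives 91 bits (equivalently 5 + 9 + 23 + 54).

91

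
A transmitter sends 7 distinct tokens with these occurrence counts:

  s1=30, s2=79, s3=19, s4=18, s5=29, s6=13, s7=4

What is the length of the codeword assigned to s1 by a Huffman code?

3

Huffman merges, smallest pair first:
s7(4) + s6(13) → 17
17 + s4(18) → 35
s3(19) + s5(29) → 48
s1(30) + 35 → 65
48 + 65 → 113
s2(79) + 113 → 192
s1 sits 3 levels below the root, so its codeword is 3 bits.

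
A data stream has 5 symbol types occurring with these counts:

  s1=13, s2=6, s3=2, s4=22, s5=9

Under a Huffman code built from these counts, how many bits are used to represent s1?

Repeatedly merge the two smallest:
s3(2) + s2(6) → 8
8 + s5(9) → 17
s1(13) + 17 → 30
s4(22) + 30 → 52
The subtree containing s1 is merged 2 times, so code length = 2.

2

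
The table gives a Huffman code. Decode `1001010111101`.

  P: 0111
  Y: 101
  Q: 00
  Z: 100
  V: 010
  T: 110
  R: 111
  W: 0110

ZYPY

Read left to right; each codeword is recognised as soon as it completes (prefix code):
  100→Z | 101→Y | 0111→P | 101→Y
Decoded message: ZYPY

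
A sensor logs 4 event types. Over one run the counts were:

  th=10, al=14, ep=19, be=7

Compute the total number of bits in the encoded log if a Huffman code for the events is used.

Build the Huffman tree bottom-up:
merge be(7) and th(10): 17
merge al(14) and 17: 31
merge ep(19) and 31: 50
Each symbol's bit-cost is frequency × depth; summing gives 98 bits (equivalently 17 + 31 + 50).

98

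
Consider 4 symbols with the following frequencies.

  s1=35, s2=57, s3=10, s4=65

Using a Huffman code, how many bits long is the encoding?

Build the Huffman tree bottom-up:
combine s3(10), s1(35) → 45
combine 45, s2(57) → 102
combine s4(65), 102 → 167
Total encoded bits = sum of merged weights = 45 + 102 + 167 = 314.

314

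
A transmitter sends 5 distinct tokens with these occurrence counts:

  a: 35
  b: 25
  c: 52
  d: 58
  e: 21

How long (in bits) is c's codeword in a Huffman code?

Repeatedly merge the two smallest:
e(21) + b(25) → 46
a(35) + 46 → 81
c(52) + d(58) → 110
81 + 110 → 191
The subtree containing c is merged 2 times, so code length = 2.

2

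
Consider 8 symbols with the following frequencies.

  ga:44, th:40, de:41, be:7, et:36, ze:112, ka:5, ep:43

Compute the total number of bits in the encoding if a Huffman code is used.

884

Build the Huffman tree bottom-up:
merge ka(5) and be(7): 12
merge 12 and et(36): 48
merge th(40) and de(41): 81
merge ep(43) and ga(44): 87
merge 48 and 81: 129
merge 87 and ze(112): 199
merge 129 and 199: 328
Each symbol's bit-cost is frequency × depth; summing gives 884 bits (equivalently 12 + 48 + 81 + 87 + 129 + 199 + 328).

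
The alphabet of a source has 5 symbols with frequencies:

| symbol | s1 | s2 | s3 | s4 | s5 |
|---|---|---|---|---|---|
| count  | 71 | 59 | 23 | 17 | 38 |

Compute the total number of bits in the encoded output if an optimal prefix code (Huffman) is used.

456

Build the Huffman tree bottom-up:
merge s4(17) and s3(23): 40
merge s5(38) and 40: 78
merge s2(59) and s1(71): 130
merge 78 and 130: 208
The encoded length is the sum of every internal node's weight: 40 + 78 + 130 + 208 = 456 bits.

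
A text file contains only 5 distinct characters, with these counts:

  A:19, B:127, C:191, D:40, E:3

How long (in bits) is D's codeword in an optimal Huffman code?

Huffman merges, smallest pair first:
combine E(3), A(19) → 22
combine 22, D(40) → 62
combine 62, B(127) → 189
combine 189, C(191) → 380
The subtree containing D is merged 3 times, so code length = 3.

3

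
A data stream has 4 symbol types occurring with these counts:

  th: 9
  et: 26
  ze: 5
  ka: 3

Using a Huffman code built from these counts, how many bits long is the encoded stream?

Build the Huffman tree bottom-up:
ka(3) + ze(5) → 8
8 + th(9) → 17
17 + et(26) → 43
Total encoded bits = sum of merged weights = 8 + 17 + 43 = 68.

68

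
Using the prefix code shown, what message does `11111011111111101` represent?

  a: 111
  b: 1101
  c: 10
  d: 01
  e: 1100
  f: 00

Read left to right; each codeword is recognised as soon as it completes (prefix code):
  111→a | 1101→b | 111→a | 111→a | 1101→b
Decoded message: abaab

abaab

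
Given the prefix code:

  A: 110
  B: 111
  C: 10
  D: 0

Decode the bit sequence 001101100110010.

Read left to right; each codeword is recognised as soon as it completes (prefix code):
  0→D | 0→D | 110→A | 110→A | 0→D | 110→A | 0→D | 10→C
Decoded message: DDAADADC

DDAADADC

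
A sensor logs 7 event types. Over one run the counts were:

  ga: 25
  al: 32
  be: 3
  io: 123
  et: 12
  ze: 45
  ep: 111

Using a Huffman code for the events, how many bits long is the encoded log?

Build the Huffman tree bottom-up:
be(3) + et(12) → 15
15 + ga(25) → 40
al(32) + 40 → 72
ze(45) + 72 → 117
ep(111) + 117 → 228
io(123) + 228 → 351
Total encoded bits = sum of merged weights = 15 + 40 + 72 + 117 + 228 + 351 = 823.

823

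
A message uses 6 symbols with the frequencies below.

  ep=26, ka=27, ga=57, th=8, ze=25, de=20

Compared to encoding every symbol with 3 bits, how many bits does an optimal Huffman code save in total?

86

Fixed-length: 3 bits × 163 symbols = 489 bits.
Huffman merges:
combine th(8), de(20) → 28
combine ze(25), ep(26) → 51
combine ka(27), 28 → 55
combine 51, 55 → 106
combine ga(57), 106 → 163
Huffman total = 28 + 51 + 55 + 106 + 163 = 403 bits.
Saving = 489 − 403 = 86 bits.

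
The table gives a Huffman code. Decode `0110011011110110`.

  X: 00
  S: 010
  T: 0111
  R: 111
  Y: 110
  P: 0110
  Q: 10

PPRQY

Read left to right; each codeword is recognised as soon as it completes (prefix code):
  0110→P | 0110→P | 111→R | 10→Q | 110→Y
Decoded message: PPRQY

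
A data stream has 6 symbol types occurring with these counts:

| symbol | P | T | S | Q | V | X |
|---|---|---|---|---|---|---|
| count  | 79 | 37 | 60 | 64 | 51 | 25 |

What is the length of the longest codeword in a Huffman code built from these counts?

Merge the two lowest-weight nodes at each step:
combine X(25), T(37) → 62
combine V(51), S(60) → 111
combine 62, Q(64) → 126
combine P(79), 111 → 190
combine 126, 190 → 316
Maximum depth reached is 3.

3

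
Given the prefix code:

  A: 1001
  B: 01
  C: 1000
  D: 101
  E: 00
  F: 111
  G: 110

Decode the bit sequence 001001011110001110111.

Read left to right; each codeword is recognised as soon as it completes (prefix code):
  00→E | 1001→A | 01→B | 111→F | 00→E | 01→B | 110→G | 111→F
Decoded message: EABFEBGF

EABFEBGF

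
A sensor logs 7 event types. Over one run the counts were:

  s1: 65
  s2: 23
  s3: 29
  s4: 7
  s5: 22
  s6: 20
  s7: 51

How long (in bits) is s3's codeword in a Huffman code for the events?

Build the tree from the bottom:
s4(7) + s6(20) → 27
s5(22) + s2(23) → 45
27 + s3(29) → 56
45 + s7(51) → 96
56 + s1(65) → 121
96 + 121 → 217
s3 sits 3 levels below the root, so its codeword is 3 bits.

3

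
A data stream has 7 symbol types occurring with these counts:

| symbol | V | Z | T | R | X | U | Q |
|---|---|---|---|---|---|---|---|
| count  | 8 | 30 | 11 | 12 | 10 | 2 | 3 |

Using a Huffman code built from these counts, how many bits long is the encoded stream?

186

Greedily combine the two least-frequent nodes:
merge U(2) and Q(3): 5
merge 5 and V(8): 13
merge X(10) and T(11): 21
merge R(12) and 13: 25
merge 21 and 25: 46
merge Z(30) and 46: 76
Each symbol's bit-cost is frequency × depth; summing gives 186 bits (equivalently 5 + 13 + 21 + 25 + 46 + 76).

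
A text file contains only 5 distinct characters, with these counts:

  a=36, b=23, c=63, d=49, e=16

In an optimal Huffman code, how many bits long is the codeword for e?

Huffman merges, smallest pair first:
combine e(16), b(23) → 39
combine a(36), 39 → 75
combine d(49), c(63) → 112
combine 75, 112 → 187
e sits 3 levels below the root, so its codeword is 3 bits.

3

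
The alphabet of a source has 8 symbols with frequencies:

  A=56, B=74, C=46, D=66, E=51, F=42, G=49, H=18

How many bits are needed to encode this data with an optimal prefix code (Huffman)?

1192

Merge the two smallest weights repeatedly:
H(18) + F(42) → 60
C(46) + G(49) → 95
E(51) + A(56) → 107
60 + D(66) → 126
B(74) + 95 → 169
107 + 126 → 233
169 + 233 → 402
Total encoded bits = sum of merged weights = 60 + 95 + 107 + 126 + 169 + 233 + 402 = 1192.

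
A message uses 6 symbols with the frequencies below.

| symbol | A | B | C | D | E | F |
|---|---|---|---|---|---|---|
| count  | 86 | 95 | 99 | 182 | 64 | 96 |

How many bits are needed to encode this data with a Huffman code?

1585

Build the Huffman tree bottom-up:
combine E(64), A(86) → 150
combine B(95), F(96) → 191
combine C(99), 150 → 249
combine D(182), 191 → 373
combine 249, 373 → 622
Total encoded bits = sum of merged weights = 150 + 191 + 249 + 373 + 622 = 1585.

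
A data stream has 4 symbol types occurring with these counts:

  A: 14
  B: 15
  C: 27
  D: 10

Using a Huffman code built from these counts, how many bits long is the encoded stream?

Build the Huffman tree bottom-up:
D(10) + A(14) → 24
B(15) + 24 → 39
C(27) + 39 → 66
Each symbol's bit-cost is frequency × depth; summing gives 129 bits (equivalently 24 + 39 + 66).

129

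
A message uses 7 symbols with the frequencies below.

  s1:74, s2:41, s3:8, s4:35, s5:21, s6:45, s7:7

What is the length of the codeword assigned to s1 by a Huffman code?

Build the tree from the bottom:
merge s7(7) and s3(8): 15
merge 15 and s5(21): 36
merge s4(35) and 36: 71
merge s2(41) and s6(45): 86
merge 71 and s1(74): 145
merge 86 and 145: 231
The subtree containing s1 is merged 2 times, so code length = 2.

2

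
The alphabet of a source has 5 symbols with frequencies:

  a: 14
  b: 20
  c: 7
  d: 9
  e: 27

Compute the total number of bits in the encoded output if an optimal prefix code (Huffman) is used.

Merge the two smallest weights repeatedly:
merge c(7) and d(9): 16
merge a(14) and 16: 30
merge b(20) and e(27): 47
merge 30 and 47: 77
Total encoded bits = sum of merged weights = 16 + 30 + 47 + 77 = 170.

170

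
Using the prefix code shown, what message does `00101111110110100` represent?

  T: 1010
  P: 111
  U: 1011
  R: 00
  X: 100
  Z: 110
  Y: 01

RUPUYR

Read left to right; each codeword is recognised as soon as it completes (prefix code):
  00→R | 1011→U | 111→P | 1011→U | 01→Y | 00→R
Decoded message: RUPUYR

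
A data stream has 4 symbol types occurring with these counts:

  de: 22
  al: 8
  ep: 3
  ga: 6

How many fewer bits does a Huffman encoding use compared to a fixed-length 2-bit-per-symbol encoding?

Fixed-length: 2 bits × 39 symbols = 78 bits.
Huffman merges:
combine ep(3), ga(6) → 9
combine al(8), 9 → 17
combine 17, de(22) → 39
Huffman total = 9 + 17 + 39 = 65 bits.
Saving = 78 − 65 = 13 bits.

13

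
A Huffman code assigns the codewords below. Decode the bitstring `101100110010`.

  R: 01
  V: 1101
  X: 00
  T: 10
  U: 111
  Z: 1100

TZZT

Read left to right; each codeword is recognised as soon as it completes (prefix code):
  10→T | 1100→Z | 1100→Z | 10→T
Decoded message: TZZT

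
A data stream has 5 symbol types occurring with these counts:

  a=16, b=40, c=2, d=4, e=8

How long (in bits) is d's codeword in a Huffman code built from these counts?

4

Repeatedly merge the two smallest:
combine c(2), d(4) → 6
combine 6, e(8) → 14
combine 14, a(16) → 30
combine 30, b(40) → 70
d sits 4 levels below the root, so its codeword is 4 bits.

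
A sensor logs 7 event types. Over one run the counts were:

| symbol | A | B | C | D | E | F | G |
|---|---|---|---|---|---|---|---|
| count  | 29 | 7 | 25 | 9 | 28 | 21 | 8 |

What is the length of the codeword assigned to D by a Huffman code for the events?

Build the tree from the bottom:
combine B(7), G(8) → 15
combine D(9), 15 → 24
combine F(21), 24 → 45
combine C(25), E(28) → 53
combine A(29), 45 → 74
combine 53, 74 → 127
D's leaf is at depth 4, giving a 4-bit codeword.

4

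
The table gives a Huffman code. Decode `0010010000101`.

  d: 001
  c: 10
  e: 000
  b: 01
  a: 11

ddebb

Read left to right; each codeword is recognised as soon as it completes (prefix code):
  001→d | 001→d | 000→e | 01→b | 01→b
Decoded message: ddebb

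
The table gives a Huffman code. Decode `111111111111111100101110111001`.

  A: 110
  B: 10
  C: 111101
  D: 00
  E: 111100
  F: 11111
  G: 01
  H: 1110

Read left to right; each codeword is recognised as soon as it completes (prefix code):
  11111→F | 11111→F | 11111→F | 10→B | 01→G | 01→G | 110→A | 1110→H | 01→G
Decoded message: FFFBGGAHG

FFFBGGAHG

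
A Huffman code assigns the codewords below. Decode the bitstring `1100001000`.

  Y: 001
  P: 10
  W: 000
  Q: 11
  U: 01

QWUW

Read left to right; each codeword is recognised as soon as it completes (prefix code):
  11→Q | 000→W | 01→U | 000→W
Decoded message: QWUW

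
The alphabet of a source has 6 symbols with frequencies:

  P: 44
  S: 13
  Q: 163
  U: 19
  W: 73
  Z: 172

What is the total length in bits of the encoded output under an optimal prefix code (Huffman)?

1053

Greedily combine the two least-frequent nodes:
S(13) + U(19) → 32
32 + P(44) → 76
W(73) + 76 → 149
149 + Q(163) → 312
Z(172) + 312 → 484
The encoded length is the sum of every internal node's weight: 32 + 76 + 149 + 312 + 484 = 1053 bits.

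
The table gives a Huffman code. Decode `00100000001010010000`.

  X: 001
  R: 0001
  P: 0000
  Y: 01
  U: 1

Read left to right; each codeword is recognised as soon as it completes (prefix code):
  001→X | 0000→P | 0001→R | 01→Y | 001→X | 0000→P
Decoded message: XPRYXP

XPRYXP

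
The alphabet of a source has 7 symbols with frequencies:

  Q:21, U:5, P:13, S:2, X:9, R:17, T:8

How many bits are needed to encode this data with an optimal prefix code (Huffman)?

Greedily combine the two least-frequent nodes:
combine S(2), U(5) → 7
combine 7, T(8) → 15
combine X(9), P(13) → 22
combine 15, R(17) → 32
combine Q(21), 22 → 43
combine 32, 43 → 75
Each symbol's bit-cost is frequency × depth; summing gives 194 bits (equivalently 7 + 15 + 22 + 32 + 43 + 75).

194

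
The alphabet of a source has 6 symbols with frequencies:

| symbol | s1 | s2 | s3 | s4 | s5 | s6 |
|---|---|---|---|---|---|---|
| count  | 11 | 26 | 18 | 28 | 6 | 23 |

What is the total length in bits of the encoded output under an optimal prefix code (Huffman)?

Build the Huffman tree bottom-up:
s5(6) + s1(11) → 17
17 + s3(18) → 35
s6(23) + s2(26) → 49
s4(28) + 35 → 63
49 + 63 → 112
Total encoded bits = sum of merged weights = 17 + 35 + 49 + 63 + 112 = 276.

276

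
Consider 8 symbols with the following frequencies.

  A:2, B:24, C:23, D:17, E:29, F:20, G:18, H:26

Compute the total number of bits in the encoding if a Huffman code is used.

467

Build the Huffman tree bottom-up:
combine A(2), D(17) → 19
combine G(18), 19 → 37
combine F(20), C(23) → 43
combine B(24), H(26) → 50
combine E(29), 37 → 66
combine 43, 50 → 93
combine 66, 93 → 159
The encoded length is the sum of every internal node's weight: 19 + 37 + 43 + 50 + 66 + 93 + 159 = 467 bits.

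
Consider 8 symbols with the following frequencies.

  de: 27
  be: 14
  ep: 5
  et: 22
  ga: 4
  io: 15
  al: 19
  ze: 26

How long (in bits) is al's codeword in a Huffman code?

Huffman merges, smallest pair first:
merge ga(4) and ep(5): 9
merge 9 and be(14): 23
merge io(15) and al(19): 34
merge et(22) and 23: 45
merge ze(26) and de(27): 53
merge 34 and 45: 79
merge 53 and 79: 132
The subtree containing al is merged 3 times, so code length = 3.

3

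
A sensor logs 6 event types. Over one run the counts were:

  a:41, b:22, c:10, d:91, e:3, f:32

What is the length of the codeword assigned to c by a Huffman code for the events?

Huffman merges, smallest pair first:
e(3) + c(10) → 13
13 + b(22) → 35
f(32) + 35 → 67
a(41) + 67 → 108
d(91) + 108 → 199
c sits 5 levels below the root, so its codeword is 5 bits.

5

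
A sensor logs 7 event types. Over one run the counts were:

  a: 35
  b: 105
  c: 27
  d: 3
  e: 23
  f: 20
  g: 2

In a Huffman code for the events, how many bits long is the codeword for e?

3

Huffman merges, smallest pair first:
merge g(2) and d(3): 5
merge 5 and f(20): 25
merge e(23) and 25: 48
merge c(27) and a(35): 62
merge 48 and 62: 110
merge b(105) and 110: 215
e's leaf is at depth 3, giving a 3-bit codeword.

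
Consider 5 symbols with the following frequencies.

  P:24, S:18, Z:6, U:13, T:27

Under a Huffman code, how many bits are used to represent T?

2

Huffman merges, smallest pair first:
merge Z(6) and U(13): 19
merge S(18) and 19: 37
merge P(24) and T(27): 51
merge 37 and 51: 88
T's leaf is at depth 2, giving a 2-bit codeword.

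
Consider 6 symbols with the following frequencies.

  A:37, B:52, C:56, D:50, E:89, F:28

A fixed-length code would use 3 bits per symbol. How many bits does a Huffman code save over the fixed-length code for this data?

Fixed-length: 3 bits × 312 symbols = 936 bits.
Huffman merges:
combine F(28), A(37) → 65
combine D(50), B(52) → 102
combine C(56), 65 → 121
combine E(89), 102 → 191
combine 121, 191 → 312
Huffman total = 65 + 102 + 121 + 191 + 312 = 791 bits.
Saving = 936 − 791 = 145 bits.

145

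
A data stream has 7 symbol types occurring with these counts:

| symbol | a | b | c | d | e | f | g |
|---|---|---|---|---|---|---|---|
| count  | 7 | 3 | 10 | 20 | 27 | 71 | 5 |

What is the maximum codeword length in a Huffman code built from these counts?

Merge the two lowest-weight nodes at each step:
merge b(3) and g(5): 8
merge a(7) and 8: 15
merge c(10) and 15: 25
merge d(20) and 25: 45
merge e(27) and 45: 72
merge f(71) and 72: 143
Maximum depth reached is 6.

6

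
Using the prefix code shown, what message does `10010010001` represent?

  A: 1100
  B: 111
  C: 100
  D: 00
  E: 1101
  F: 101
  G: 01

Read left to right; each codeword is recognised as soon as it completes (prefix code):
  100→C | 100→C | 100→C | 01→G
Decoded message: CCCG

CCCG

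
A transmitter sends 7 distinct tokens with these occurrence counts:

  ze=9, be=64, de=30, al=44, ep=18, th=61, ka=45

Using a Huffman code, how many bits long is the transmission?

715

Build the Huffman tree bottom-up:
combine ze(9), ep(18) → 27
combine 27, de(30) → 57
combine al(44), ka(45) → 89
combine 57, th(61) → 118
combine be(64), 89 → 153
combine 118, 153 → 271
Total encoded bits = sum of merged weights = 27 + 57 + 89 + 118 + 153 + 271 = 715.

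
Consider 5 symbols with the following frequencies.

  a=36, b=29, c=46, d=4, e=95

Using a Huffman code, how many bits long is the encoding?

Merge the two smallest weights repeatedly:
d(4) + b(29) → 33
33 + a(36) → 69
c(46) + 69 → 115
e(95) + 115 → 210
The encoded length is the sum of every internal node's weight: 33 + 69 + 115 + 210 = 427 bits.

427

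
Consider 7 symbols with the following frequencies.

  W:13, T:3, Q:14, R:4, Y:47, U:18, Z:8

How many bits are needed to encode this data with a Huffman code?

Merge the two smallest weights repeatedly:
T(3) + R(4) → 7
7 + Z(8) → 15
W(13) + Q(14) → 27
15 + U(18) → 33
27 + 33 → 60
Y(47) + 60 → 107
The encoded length is the sum of every internal node's weight: 7 + 15 + 27 + 33 + 60 + 107 = 249 bits.

249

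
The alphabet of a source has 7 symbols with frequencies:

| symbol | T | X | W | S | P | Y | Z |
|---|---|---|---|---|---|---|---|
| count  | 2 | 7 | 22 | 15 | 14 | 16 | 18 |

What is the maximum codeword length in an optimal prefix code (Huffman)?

4

Merge the two lowest-weight nodes at each step:
merge T(2) and X(7): 9
merge 9 and P(14): 23
merge S(15) and Y(16): 31
merge Z(18) and W(22): 40
merge 23 and 31: 54
merge 40 and 54: 94
The first pair merged (T, X) ends up deepest, at depth 4.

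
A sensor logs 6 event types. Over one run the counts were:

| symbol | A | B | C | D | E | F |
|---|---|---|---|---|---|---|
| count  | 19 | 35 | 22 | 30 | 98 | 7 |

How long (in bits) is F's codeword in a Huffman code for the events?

4

Build the tree from the bottom:
merge F(7) and A(19): 26
merge C(22) and 26: 48
merge D(30) and B(35): 65
merge 48 and 65: 113
merge E(98) and 113: 211
The subtree containing F is merged 4 times, so code length = 4.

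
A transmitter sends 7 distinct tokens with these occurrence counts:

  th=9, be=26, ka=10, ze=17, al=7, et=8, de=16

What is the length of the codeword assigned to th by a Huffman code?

Huffman merges, smallest pair first:
al(7) + et(8) → 15
th(9) + ka(10) → 19
15 + de(16) → 31
ze(17) + 19 → 36
be(26) + 31 → 57
36 + 57 → 93
th sits 3 levels below the root, so its codeword is 3 bits.

3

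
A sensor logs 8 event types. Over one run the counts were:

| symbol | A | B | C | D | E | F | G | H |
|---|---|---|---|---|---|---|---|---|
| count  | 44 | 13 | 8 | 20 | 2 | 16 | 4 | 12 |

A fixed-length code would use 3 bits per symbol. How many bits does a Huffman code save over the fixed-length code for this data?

44

Fixed-length: 3 bits × 119 symbols = 357 bits.
Huffman merges:
E(2) + G(4) → 6
6 + C(8) → 14
H(12) + B(13) → 25
14 + F(16) → 30
D(20) + 25 → 45
30 + A(44) → 74
45 + 74 → 119
Huffman total = 6 + 14 + 25 + 30 + 45 + 74 + 119 = 313 bits.
Saving = 357 − 313 = 44 bits.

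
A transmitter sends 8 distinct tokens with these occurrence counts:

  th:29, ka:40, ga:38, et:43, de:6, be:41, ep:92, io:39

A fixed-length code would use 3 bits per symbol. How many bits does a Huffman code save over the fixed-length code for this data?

57

Fixed-length: 3 bits × 328 symbols = 984 bits.
Huffman merges:
de(6) + th(29) → 35
35 + ga(38) → 73
io(39) + ka(40) → 79
be(41) + et(43) → 84
73 + 79 → 152
84 + ep(92) → 176
152 + 176 → 328
Huffman total = 35 + 73 + 79 + 84 + 152 + 176 + 328 = 927 bits.
Saving = 984 − 927 = 57 bits.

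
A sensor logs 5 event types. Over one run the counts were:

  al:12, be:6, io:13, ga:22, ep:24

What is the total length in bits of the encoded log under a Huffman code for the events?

172

Merge the two smallest weights repeatedly:
merge be(6) and al(12): 18
merge io(13) and 18: 31
merge ga(22) and ep(24): 46
merge 31 and 46: 77
The encoded length is the sum of every internal node's weight: 18 + 31 + 46 + 77 = 172 bits.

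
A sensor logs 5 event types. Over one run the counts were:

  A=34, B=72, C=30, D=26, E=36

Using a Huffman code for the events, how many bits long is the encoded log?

450

Build the Huffman tree bottom-up:
D(26) + C(30) → 56
A(34) + E(36) → 70
56 + 70 → 126
B(72) + 126 → 198
Total encoded bits = sum of merged weights = 56 + 70 + 126 + 198 = 450.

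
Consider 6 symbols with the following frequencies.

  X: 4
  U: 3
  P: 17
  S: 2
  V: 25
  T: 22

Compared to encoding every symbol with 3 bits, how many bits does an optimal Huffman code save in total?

Fixed-length: 3 bits × 73 symbols = 219 bits.
Huffman merges:
combine S(2), U(3) → 5
combine X(4), 5 → 9
combine 9, P(17) → 26
combine T(22), V(25) → 47
combine 26, 47 → 73
Huffman total = 5 + 9 + 26 + 47 + 73 = 160 bits.
Saving = 219 − 160 = 59 bits.

59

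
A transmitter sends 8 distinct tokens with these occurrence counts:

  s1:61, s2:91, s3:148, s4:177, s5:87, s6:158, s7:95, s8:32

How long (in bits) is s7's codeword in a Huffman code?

3

Build the tree from the bottom:
s8(32) + s1(61) → 93
s5(87) + s2(91) → 178
93 + s7(95) → 188
s3(148) + s6(158) → 306
s4(177) + 178 → 355
188 + 306 → 494
355 + 494 → 849
The subtree containing s7 is merged 3 times, so code length = 3.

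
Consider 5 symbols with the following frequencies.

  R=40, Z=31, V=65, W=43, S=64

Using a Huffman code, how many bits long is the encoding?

Merge the two smallest weights repeatedly:
merge Z(31) and R(40): 71
merge W(43) and S(64): 107
merge V(65) and 71: 136
merge 107 and 136: 243
The encoded length is the sum of every internal node's weight: 71 + 107 + 136 + 243 = 557 bits.

557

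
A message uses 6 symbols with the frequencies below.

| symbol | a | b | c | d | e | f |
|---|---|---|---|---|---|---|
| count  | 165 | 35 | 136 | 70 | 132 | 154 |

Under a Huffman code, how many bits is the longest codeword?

Merge the two lowest-weight nodes at each step:
combine b(35), d(70) → 105
combine 105, e(132) → 237
combine c(136), f(154) → 290
combine a(165), 237 → 402
combine 290, 402 → 692
The rarest symbols sit at the bottom; the longest codeword is 4 bits.

4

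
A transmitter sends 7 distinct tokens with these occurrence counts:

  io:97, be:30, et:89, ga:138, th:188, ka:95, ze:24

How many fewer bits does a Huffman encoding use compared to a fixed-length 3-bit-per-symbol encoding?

272

Fixed-length: 3 bits × 661 symbols = 1983 bits.
Huffman merges:
combine ze(24), be(30) → 54
combine 54, et(89) → 143
combine ka(95), io(97) → 192
combine ga(138), 143 → 281
combine th(188), 192 → 380
combine 281, 380 → 661
Huffman total = 54 + 143 + 192 + 281 + 380 + 661 = 1711 bits.
Saving = 1983 − 1711 = 272 bits.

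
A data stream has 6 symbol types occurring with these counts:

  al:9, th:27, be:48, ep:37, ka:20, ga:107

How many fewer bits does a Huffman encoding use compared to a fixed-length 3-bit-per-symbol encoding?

185

Fixed-length: 3 bits × 248 symbols = 744 bits.
Huffman merges:
al(9) + ka(20) → 29
th(27) + 29 → 56
ep(37) + be(48) → 85
56 + 85 → 141
ga(107) + 141 → 248
Huffman total = 29 + 56 + 85 + 141 + 248 = 559 bits.
Saving = 744 − 559 = 185 bits.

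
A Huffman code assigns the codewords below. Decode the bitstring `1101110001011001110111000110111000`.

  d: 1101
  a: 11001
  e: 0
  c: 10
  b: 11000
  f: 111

dbcadbdb

Read left to right; each codeword is recognised as soon as it completes (prefix code):
  1101→d | 11000→b | 10→c | 11001→a | 1101→d | 11000→b | 1101→d | 11000→b
Decoded message: dbcadbdb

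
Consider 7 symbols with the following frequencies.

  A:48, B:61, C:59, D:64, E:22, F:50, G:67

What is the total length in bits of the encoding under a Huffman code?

1046

Greedily combine the two least-frequent nodes:
E(22) + A(48) → 70
F(50) + C(59) → 109
B(61) + D(64) → 125
G(67) + 70 → 137
109 + 125 → 234
137 + 234 → 371
The encoded length is the sum of every internal node's weight: 70 + 109 + 125 + 137 + 234 + 371 = 1046 bits.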